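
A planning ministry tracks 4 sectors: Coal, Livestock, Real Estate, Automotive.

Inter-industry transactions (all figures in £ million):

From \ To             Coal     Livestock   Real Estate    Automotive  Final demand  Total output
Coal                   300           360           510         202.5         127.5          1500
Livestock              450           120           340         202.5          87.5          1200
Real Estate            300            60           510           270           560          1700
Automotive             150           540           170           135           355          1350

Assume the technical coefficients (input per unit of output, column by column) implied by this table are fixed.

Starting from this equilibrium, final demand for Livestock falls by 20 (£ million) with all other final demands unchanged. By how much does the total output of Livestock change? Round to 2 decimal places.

Technical coefficients a_ij = z_ij / X_j:
  a_CC = 300/1500 = 0.20, a_LC = 450/1500 = 0.30, a_RC = 300/1500 = 0.20, a_AC = 150/1500 = 0.10
  a_CL = 360/1200 = 0.30, a_LL = 120/1200 = 0.10, a_RL = 60/1200 = 0.05, a_AL = 540/1200 = 0.45
  a_CR = 510/1700 = 0.30, a_LR = 340/1700 = 0.20, a_RR = 510/1700 = 0.30, a_AR = 170/1700 = 0.10
  a_CA = 202.5/1350 = 0.15, a_LA = 202.5/1350 = 0.15, a_RA = 270/1350 = 0.20, a_AA = 135/1350 = 0.10
I − A =
  [   0.80    -0.30    -0.30    -0.15]
  [  -0.30     0.90    -0.20    -0.15]
  [  -0.20    -0.05     0.70    -0.20]
  [  -0.10    -0.45    -0.10     0.90]
Compute the cofactors C_ij = (−1)^(i+j)·(3×3 minor ij) of I−A; the adjugate is their transpose:
adj(I−A) = Cᵀ =
  [ 0.47400   0.27150   0.30825   0.19275]
  [ 0.23650   0.41450   0.24300   0.16250]
  [ 0.20775   0.18075   0.47475   0.17025]
  [ 0.19400   0.25750   0.20850   0.36250]
det(I−A) = Σ_j (I−A)_1j·C_1j = (0.80)(0.47400) + (-0.30)(0.23650) + (-0.30)(0.20775) + (-0.15)(0.19400) = 0.216825
(I − A)⁻¹ = adj(I−A) / det(I−A) ≈
  [   2.1861     1.2522     1.4217     0.8890]
  [   1.0907     1.9117     1.1207     0.7495]
  [   0.9581     0.8336     2.1896     0.7852]
  [   0.8947     1.1876     0.9616     1.6719]
Δx = (I − A)⁻¹ Δd with Δd having -20 in the Livestock component and 0 elsewhere.
So Δx_L = L_LL · (-20), where L_LL = adj(I−A)_LL / det(I−A) = 0.41450 / 0.216825.
Δx_L = 0.41450 × (-20) / 0.216825 = -8.29 / 0.216825 ≈ -38.23.

Δx_L = -38.23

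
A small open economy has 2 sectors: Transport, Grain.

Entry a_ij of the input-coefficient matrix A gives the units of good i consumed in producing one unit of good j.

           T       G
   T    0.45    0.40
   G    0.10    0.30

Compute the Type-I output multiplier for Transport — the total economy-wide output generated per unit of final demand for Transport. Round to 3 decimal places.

m_T = 2.319

I − A =
  [   0.55    -0.40]
  [  -0.10     0.70]
det(I−A) = (0.55)(0.70) − (-0.40)(-0.10) = 0.3450
adj(I−A) = [[0.70, 0.40], [0.10, 0.55]]
(I − A)⁻¹ = adj(I−A) / det(I−A) ≈
  [   2.0290     1.1594]
  [   0.2899     1.5942]
The output multiplier for sector j is the column-j sum of the Leontief inverse (I − A)⁻¹ = adj(I−A) / det(I−A).
Column T of adj(I−A): (0.70, 0.10); det(I−A) = 0.3450.
m_T = (0.70 + 0.10) / 0.3450 = 0.80 / 0.3450 ≈ 2.319.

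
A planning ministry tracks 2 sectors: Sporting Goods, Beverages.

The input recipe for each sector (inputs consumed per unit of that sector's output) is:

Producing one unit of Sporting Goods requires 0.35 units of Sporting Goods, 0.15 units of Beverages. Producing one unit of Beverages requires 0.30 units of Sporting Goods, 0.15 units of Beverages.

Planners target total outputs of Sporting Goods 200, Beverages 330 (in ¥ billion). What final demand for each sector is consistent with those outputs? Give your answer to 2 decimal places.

d_1 = 31.00, d_2 = 250.50

I − A =
  [   0.65    -0.30]
  [  -0.15     0.85]
d = (I − A) x:
  d_1 = (+0.65)·200 + (-0.30)·330 = 31.00
  d_2 = (-0.15)·200 + (+0.85)·330 = 250.50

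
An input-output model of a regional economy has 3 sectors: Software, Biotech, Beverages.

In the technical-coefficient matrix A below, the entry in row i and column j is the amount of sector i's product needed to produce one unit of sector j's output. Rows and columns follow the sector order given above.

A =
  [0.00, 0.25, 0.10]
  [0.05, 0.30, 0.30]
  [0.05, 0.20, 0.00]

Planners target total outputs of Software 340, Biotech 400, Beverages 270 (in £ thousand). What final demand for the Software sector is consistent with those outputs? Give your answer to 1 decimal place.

d_1 = 213.0

I − A =
  [   1.00    -0.25    -0.10]
  [  -0.05     0.70    -0.30]
  [  -0.05    -0.20     1.00]
d = (I − A) x:
  d_1 = (+1.00)·340 + (-0.25)·400 + (-0.10)·270 = 213.0
  d_2 = (-0.05)·340 + (+0.70)·400 + (-0.30)·270 = 182.0
  d_3 = (-0.05)·340 + (-0.20)·400 + (+1.00)·270 = 173.0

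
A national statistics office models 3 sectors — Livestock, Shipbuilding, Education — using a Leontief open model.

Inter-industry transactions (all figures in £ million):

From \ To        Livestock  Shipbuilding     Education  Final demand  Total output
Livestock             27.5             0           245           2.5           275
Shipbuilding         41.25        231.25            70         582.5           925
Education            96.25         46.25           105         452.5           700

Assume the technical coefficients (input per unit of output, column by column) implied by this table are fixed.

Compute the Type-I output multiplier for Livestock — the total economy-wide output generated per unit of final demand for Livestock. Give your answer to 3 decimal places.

m_1 = 2.243

Technical coefficients a_ij = z_ij / X_j:
  a_11 = 27.5/275 = 0.10, a_21 = 41.25/275 = 0.15, a_31 = 96.25/275 = 0.35
  a_12 = 0/925 = 0.00, a_22 = 231.25/925 = 0.25, a_32 = 46.25/925 = 0.05
  a_13 = 245/700 = 0.35, a_23 = 70/700 = 0.10, a_33 = 105/700 = 0.15
I − A =
  [   0.90     0.00    -0.35]
  [  -0.15     0.75    -0.10]
  [  -0.35    -0.05     0.85]
Cofactors of I−A, C_ij = (−1)^(i+j)·(minor ij) (rows/columns in the sector order above):
  C_11 = (0.75)(0.85) − (-0.10)(-0.05) = 0.6325
  C_12 = −[(-0.15)(0.85) − (-0.10)(-0.35)] = 0.1625
  C_13 = (-0.15)(-0.05) − (0.75)(-0.35) = 0.2700
  C_21 = −[(0.00)(0.85) − (-0.35)(-0.05)] = 0.0175
  C_22 = (0.90)(0.85) − (-0.35)(-0.35) = 0.6425
  C_23 = −[(0.90)(-0.05) − (0.00)(-0.35)] = 0.0450
  C_31 = (0.00)(-0.10) − (-0.35)(0.75) = 0.2625
  C_32 = −[(0.90)(-0.10) − (-0.35)(-0.15)] = 0.1425
  C_33 = (0.90)(0.75) − (0.00)(-0.15) = 0.6750
det(I−A) = Σ_j (I−A)_1j·C_1j = (0.90)(0.6325) + (0.00)(0.1625) + (-0.35)(0.2700) = 0.47475
adj(I−A) = Cᵀ =
  [ 0.6325   0.0175   0.2625]
  [ 0.1625   0.6425   0.1425]
  [ 0.2700   0.0450   0.6750]
(I − A)⁻¹ = adj(I−A) / det(I−A) ≈
  [   1.3323     0.0369     0.5529]
  [   0.3423     1.3533     0.3002]
  [   0.5687     0.0948     1.4218]
The output multiplier for sector j is the column-j sum of the Leontief inverse (I − A)⁻¹ = adj(I−A) / det(I−A).
Column 1 of adj(I−A): (0.6325, 0.1625, 0.2700); det(I−A) = 0.47475.
m_1 = (0.6325 + 0.1625 + 0.2700) / 0.47475 = 1.065 / 0.47475 ≈ 2.243.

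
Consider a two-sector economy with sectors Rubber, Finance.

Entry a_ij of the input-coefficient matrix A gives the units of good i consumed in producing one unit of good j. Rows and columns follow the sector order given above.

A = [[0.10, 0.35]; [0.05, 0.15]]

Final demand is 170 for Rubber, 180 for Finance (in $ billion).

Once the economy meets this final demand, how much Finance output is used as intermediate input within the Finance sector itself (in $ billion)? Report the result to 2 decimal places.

I − A =
  [   0.90    -0.35]
  [  -0.05     0.85]
det(I−A) = (0.90)(0.85) − (-0.35)(-0.05) = 0.7475
adj(I−A) = [[0.85, 0.35], [0.05, 0.90]]
(I − A)⁻¹ = adj(I−A) / det(I−A) ≈
  [   1.1371     0.4682]
  [   0.0669     1.2040]
First solve x = (I − A)⁻¹ d = adj(I−A)·d / det(I−A); in particular x_2 = (0.05·170 + 0.90·180) / 0.7475 = 170.50 / 0.7475 ≈ 228.0936.
Intermediate flow from 2 to 2: z_22 = a_22 · x_2 = 0.15 × 170.50 / 0.7475 = 25.575 / 0.7475 ≈ 34.21.

z_22 = 34.21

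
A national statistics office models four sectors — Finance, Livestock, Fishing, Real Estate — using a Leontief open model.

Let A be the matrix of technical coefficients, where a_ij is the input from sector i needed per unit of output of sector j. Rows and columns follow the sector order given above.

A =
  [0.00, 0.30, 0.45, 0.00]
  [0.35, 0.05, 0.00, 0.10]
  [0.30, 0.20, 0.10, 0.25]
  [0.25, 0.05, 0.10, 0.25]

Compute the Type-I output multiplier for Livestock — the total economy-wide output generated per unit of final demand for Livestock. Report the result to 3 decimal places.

m_2 = 3.103

I − A =
  [   1.00    -0.30    -0.45     0.00]
  [  -0.35     0.95     0.00    -0.10]
  [  -0.30    -0.20     0.90    -0.25]
  [  -0.25    -0.05    -0.10     0.75]
Compute the cofactors C_ij = (−1)^(i+j)·(3×3 minor ij) of I−A; the adjugate is their transpose:
adj(I−A) = Cᵀ =
  [ 0.611000   0.268125   0.321375   0.142875]
  [ 0.253000   0.520625   0.139375   0.115875]
  [ 0.333500   0.248750   0.621250   0.240250]
  [ 0.265000   0.157250   0.199250   0.600750]
det(I−A) = Σ_j (I−A)_1j·C_1j = (1.00)(0.611000) + (-0.30)(0.253000) + (-0.45)(0.333500) + (0.00)(0.265000) = 0.385025
(I − A)⁻¹ = adj(I−A) / det(I−A) ≈
  [   1.5869     0.6964     0.8347     0.3711]
  [   0.6571     1.3522     0.3620     0.3010]
  [   0.8662     0.6461     1.6135     0.6240]
  [   0.6883     0.4084     0.5175     1.5603]
The output multiplier for sector j is the column-j sum of the Leontief inverse (I − A)⁻¹ = adj(I−A) / det(I−A).
Column 2 of adj(I−A): (0.268125, 0.520625, 0.248750, 0.157250); det(I−A) = 0.385025.
m_2 = (0.268125 + 0.520625 + 0.248750 + 0.157250) / 0.385025 = 1.19475 / 0.385025 ≈ 3.103.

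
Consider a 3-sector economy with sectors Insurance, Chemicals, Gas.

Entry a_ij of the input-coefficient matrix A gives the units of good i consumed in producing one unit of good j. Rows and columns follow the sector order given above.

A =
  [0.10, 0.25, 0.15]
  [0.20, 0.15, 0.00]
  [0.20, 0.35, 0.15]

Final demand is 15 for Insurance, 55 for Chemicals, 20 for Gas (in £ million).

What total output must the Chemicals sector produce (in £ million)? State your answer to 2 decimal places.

I − A =
  [   0.90    -0.25    -0.15]
  [  -0.20     0.85     0.00]
  [  -0.20    -0.35     0.85]
Cofactors of I−A, C_ij = (−1)^(i+j)·(minor ij) (rows/columns in the sector order above):
  C_11 = (0.85)(0.85) − (0.00)(-0.35) = 0.7225
  C_12 = −[(-0.20)(0.85) − (0.00)(-0.20)] = 0.1700
  C_13 = (-0.20)(-0.35) − (0.85)(-0.20) = 0.2400
  C_21 = −[(-0.25)(0.85) − (-0.15)(-0.35)] = 0.2650
  C_22 = (0.90)(0.85) − (-0.15)(-0.20) = 0.7350
  C_23 = −[(0.90)(-0.35) − (-0.25)(-0.20)] = 0.3650
  C_31 = (-0.25)(0.00) − (-0.15)(0.85) = 0.1275
  C_32 = −[(0.90)(0.00) − (-0.15)(-0.20)] = 0.0300
  C_33 = (0.90)(0.85) − (-0.25)(-0.20) = 0.7150
det(I−A) = Σ_j (I−A)_1j·C_1j = (0.90)(0.7225) + (-0.25)(0.1700) + (-0.15)(0.2400) = 0.57175
adj(I−A) = Cᵀ =
  [ 0.7225   0.2650   0.1275]
  [ 0.1700   0.7350   0.0300]
  [ 0.2400   0.3650   0.7150]
(I − A)⁻¹ = adj(I−A) / det(I−A) ≈
  [   1.2637     0.4635     0.2230]
  [   0.2973     1.2855     0.0525]
  [   0.4198     0.6384     1.2505]
x = (I − A)⁻¹ d = adj(I−A)·d / det(I−A), with det(I−A) = 0.57175:
  x_I = (0.7225·15 + 0.2650·55 + 0.1275·20) / 0.57175 = 27.9625 / 0.57175 ≈ 48.91
  x_C = (0.1700·15 + 0.7350·55 + 0.0300·20) / 0.57175 = 43.575 / 0.57175 ≈ 76.21
  x_G = (0.2400·15 + 0.3650·55 + 0.7150·20) / 0.57175 = 37.975 / 0.57175 ≈ 66.42

x_C = 76.21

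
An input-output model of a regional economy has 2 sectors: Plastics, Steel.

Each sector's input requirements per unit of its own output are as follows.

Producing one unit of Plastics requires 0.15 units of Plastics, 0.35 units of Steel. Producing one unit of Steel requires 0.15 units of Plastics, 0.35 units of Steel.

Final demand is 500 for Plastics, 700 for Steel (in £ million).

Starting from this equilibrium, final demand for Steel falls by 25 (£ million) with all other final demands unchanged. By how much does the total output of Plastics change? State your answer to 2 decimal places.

I − A =
  [   0.85    -0.15]
  [  -0.35     0.65]
det(I−A) = (0.85)(0.65) − (-0.15)(-0.35) = 0.5000
adj(I−A) = [[0.65, 0.15], [0.35, 0.85]]
(I − A)⁻¹ = adj(I−A) / det(I−A) ≈
  [   1.3000     0.3000]
  [   0.7000     1.7000]
Δx = (I − A)⁻¹ Δd with Δd having -25 in the Steel component and 0 elsewhere.
So Δx_1 = L_12 · (-25), where L_12 = adj(I−A)_12 / det(I−A) = 0.15 / 0.5000.
Δx_1 = 0.15 × (-25) / 0.5000 = -3.75 / 0.5000 = -7.50.

Δx_1 = -7.50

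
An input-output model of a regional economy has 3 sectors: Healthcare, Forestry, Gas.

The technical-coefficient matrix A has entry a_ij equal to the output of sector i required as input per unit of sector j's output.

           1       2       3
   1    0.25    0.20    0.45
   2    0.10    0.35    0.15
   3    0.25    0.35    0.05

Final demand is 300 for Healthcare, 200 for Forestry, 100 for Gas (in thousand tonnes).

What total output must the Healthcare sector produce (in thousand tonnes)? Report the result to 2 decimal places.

I − A =
  [   0.75    -0.20    -0.45]
  [  -0.10     0.65    -0.15]
  [  -0.25    -0.35     0.95]
Cofactors of I−A, C_ij = (−1)^(i+j)·(minor ij) (rows/columns in the sector order above):
  C_11 = (0.65)(0.95) − (-0.15)(-0.35) = 0.5650
  C_12 = −[(-0.10)(0.95) − (-0.15)(-0.25)] = 0.1325
  C_13 = (-0.10)(-0.35) − (0.65)(-0.25) = 0.1975
  C_21 = −[(-0.20)(0.95) − (-0.45)(-0.35)] = 0.3475
  C_22 = (0.75)(0.95) − (-0.45)(-0.25) = 0.6000
  C_23 = −[(0.75)(-0.35) − (-0.20)(-0.25)] = 0.3125
  C_31 = (-0.20)(-0.15) − (-0.45)(0.65) = 0.3225
  C_32 = −[(0.75)(-0.15) − (-0.45)(-0.10)] = 0.1575
  C_33 = (0.75)(0.65) − (-0.20)(-0.10) = 0.4675
det(I−A) = Σ_j (I−A)_1j·C_1j = (0.75)(0.5650) + (-0.20)(0.1325) + (-0.45)(0.1975) = 0.308375
adj(I−A) = Cᵀ =
  [ 0.5650   0.3475   0.3225]
  [ 0.1325   0.6000   0.1575]
  [ 0.1975   0.3125   0.4675]
(I − A)⁻¹ = adj(I−A) / det(I−A) ≈
  [   1.8322     1.1269     1.0458]
  [   0.4297     1.9457     0.5107]
  [   0.6405     1.0134     1.5160]
x = (I − A)⁻¹ d = adj(I−A)·d / det(I−A), with det(I−A) = 0.308375:
  x_1 = (0.5650·300 + 0.3475·200 + 0.3225·100) / 0.308375 = 271.25 / 0.308375 ≈ 879.61
  x_2 = (0.1325·300 + 0.6000·200 + 0.1575·100) / 0.308375 = 175.50 / 0.308375 ≈ 569.11
  x_3 = (0.1975·300 + 0.3125·200 + 0.4675·100) / 0.308375 = 168.50 / 0.308375 ≈ 546.41

x_1 = 879.61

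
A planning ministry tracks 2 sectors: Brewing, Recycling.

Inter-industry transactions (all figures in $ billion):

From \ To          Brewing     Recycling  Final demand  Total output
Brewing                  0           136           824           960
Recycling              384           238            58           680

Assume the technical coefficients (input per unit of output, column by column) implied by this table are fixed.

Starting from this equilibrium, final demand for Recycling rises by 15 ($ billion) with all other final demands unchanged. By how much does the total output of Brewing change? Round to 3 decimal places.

Δx_1 = 5.263

Technical coefficients a_ij = z_ij / X_j:
  a_11 = 0/960 = 0.00, a_21 = 384/960 = 0.40
  a_12 = 136/680 = 0.20, a_22 = 238/680 = 0.35
I − A =
  [   1.00    -0.20]
  [  -0.40     0.65]
det(I−A) = (1.00)(0.65) − (-0.20)(-0.40) = 0.5700
adj(I−A) = [[0.65, 0.20], [0.40, 1.00]]
(I − A)⁻¹ = adj(I−A) / det(I−A) ≈
  [   1.1404     0.3509]
  [   0.7018     1.7544]
Δx = (I − A)⁻¹ Δd with Δd having +15 in the Recycling component and 0 elsewhere.
So Δx_1 = L_12 · (+15), where L_12 = adj(I−A)_12 / det(I−A) = 0.20 / 0.5700.
Δx_1 = 0.20 × (+15) / 0.5700 = 3.00 / 0.5700 ≈ 5.263.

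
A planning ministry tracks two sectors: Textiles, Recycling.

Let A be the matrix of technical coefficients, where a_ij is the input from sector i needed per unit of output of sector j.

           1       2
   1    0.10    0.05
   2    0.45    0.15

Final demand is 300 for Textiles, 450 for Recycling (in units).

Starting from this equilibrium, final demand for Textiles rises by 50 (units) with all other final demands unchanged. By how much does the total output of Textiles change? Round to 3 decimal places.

Δx_1 = 57.239

I − A =
  [   0.90    -0.05]
  [  -0.45     0.85]
det(I−A) = (0.90)(0.85) − (-0.05)(-0.45) = 0.7425
adj(I−A) = [[0.85, 0.05], [0.45, 0.90]]
(I − A)⁻¹ = adj(I−A) / det(I−A) ≈
  [   1.1448     0.0673]
  [   0.6061     1.2121]
Δx = (I − A)⁻¹ Δd with Δd having +50 in the Textiles component and 0 elsewhere.
So Δx_1 = L_11 · (+50), where L_11 = adj(I−A)_11 / det(I−A) = 0.85 / 0.7425.
Δx_1 = 0.85 × (+50) / 0.7425 = 42.50 / 0.7425 ≈ 57.239.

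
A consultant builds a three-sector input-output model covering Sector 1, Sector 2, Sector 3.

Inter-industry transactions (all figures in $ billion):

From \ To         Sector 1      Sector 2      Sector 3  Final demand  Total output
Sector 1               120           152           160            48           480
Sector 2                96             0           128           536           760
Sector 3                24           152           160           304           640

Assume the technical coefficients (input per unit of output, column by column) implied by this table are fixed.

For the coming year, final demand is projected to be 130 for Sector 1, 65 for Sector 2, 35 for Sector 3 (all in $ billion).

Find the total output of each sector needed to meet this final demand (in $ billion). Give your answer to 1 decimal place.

x_1 = 241.5, x_2 = 132.9, x_3 = 98.2

Technical coefficients a_ij = z_ij / X_j:
  a_11 = 120/480 = 0.25, a_21 = 96/480 = 0.20, a_31 = 24/480 = 0.05
  a_12 = 152/760 = 0.20, a_22 = 0/760 = 0.00, a_32 = 152/760 = 0.20
  a_13 = 160/640 = 0.25, a_23 = 128/640 = 0.20, a_33 = 160/640 = 0.25
I − A =
  [   0.75    -0.20    -0.25]
  [  -0.20     1.00    -0.20]
  [  -0.05    -0.20     0.75]
Cofactors of I−A, C_ij = (−1)^(i+j)·(minor ij) (rows/columns in the sector order above):
  C_11 = (1.00)(0.75) − (-0.20)(-0.20) = 0.7100
  C_12 = −[(-0.20)(0.75) − (-0.20)(-0.05)] = 0.1600
  C_13 = (-0.20)(-0.20) − (1.00)(-0.05) = 0.0900
  C_21 = −[(-0.20)(0.75) − (-0.25)(-0.20)] = 0.2000
  C_22 = (0.75)(0.75) − (-0.25)(-0.05) = 0.5500
  C_23 = −[(0.75)(-0.20) − (-0.20)(-0.05)] = 0.1600
  C_31 = (-0.20)(-0.20) − (-0.25)(1.00) = 0.2900
  C_32 = −[(0.75)(-0.20) − (-0.25)(-0.20)] = 0.2000
  C_33 = (0.75)(1.00) − (-0.20)(-0.20) = 0.7100
det(I−A) = Σ_j (I−A)_1j·C_1j = (0.75)(0.7100) + (-0.20)(0.1600) + (-0.25)(0.0900) = 0.4780
adj(I−A) = Cᵀ =
  [ 0.7100   0.2000   0.2900]
  [ 0.1600   0.5500   0.2000]
  [ 0.0900   0.1600   0.7100]
(I − A)⁻¹ = adj(I−A) / det(I−A) ≈
  [   1.4854     0.4184     0.6067]
  [   0.3347     1.1506     0.4184]
  [   0.1883     0.3347     1.4854]
x = (I − A)⁻¹ d = adj(I−A)·d / det(I−A), with det(I−A) = 0.4780:
  x_1 = (0.7100·130 + 0.2000·65 + 0.2900·35) / 0.4780 = 115.45 / 0.4780 ≈ 241.5
  x_2 = (0.1600·130 + 0.5500·65 + 0.2000·35) / 0.4780 = 63.55 / 0.4780 ≈ 132.9
  x_3 = (0.0900·130 + 0.1600·65 + 0.7100·35) / 0.4780 = 46.95 / 0.4780 ≈ 98.2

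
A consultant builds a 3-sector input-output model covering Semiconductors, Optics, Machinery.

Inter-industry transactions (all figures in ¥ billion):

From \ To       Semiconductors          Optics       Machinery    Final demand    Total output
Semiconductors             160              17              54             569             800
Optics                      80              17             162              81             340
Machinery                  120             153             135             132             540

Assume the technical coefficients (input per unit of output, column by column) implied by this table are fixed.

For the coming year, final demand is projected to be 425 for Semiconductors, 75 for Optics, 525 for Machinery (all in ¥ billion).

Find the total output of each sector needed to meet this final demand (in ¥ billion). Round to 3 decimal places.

x_1 = 707.547, x_2 = 517.153, x_3 = 1151.801

Technical coefficients a_ij = z_ij / X_j:
  a_11 = 160/800 = 0.20, a_21 = 80/800 = 0.10, a_31 = 120/800 = 0.15
  a_12 = 17/340 = 0.05, a_22 = 17/340 = 0.05, a_32 = 153/340 = 0.45
  a_13 = 54/540 = 0.10, a_23 = 162/540 = 0.30, a_33 = 135/540 = 0.25
I − A =
  [   0.80    -0.05    -0.10]
  [  -0.10     0.95    -0.30]
  [  -0.15    -0.45     0.75]
Cofactors of I−A, C_ij = (−1)^(i+j)·(minor ij) (rows/columns in the sector order above):
  C_11 = (0.95)(0.75) − (-0.30)(-0.45) = 0.5775
  C_12 = −[(-0.10)(0.75) − (-0.30)(-0.15)] = 0.1200
  C_13 = (-0.10)(-0.45) − (0.95)(-0.15) = 0.1875
  C_21 = −[(-0.05)(0.75) − (-0.10)(-0.45)] = 0.0825
  C_22 = (0.80)(0.75) − (-0.10)(-0.15) = 0.5850
  C_23 = −[(0.80)(-0.45) − (-0.05)(-0.15)] = 0.3675
  C_31 = (-0.05)(-0.30) − (-0.10)(0.95) = 0.1100
  C_32 = −[(0.80)(-0.30) − (-0.10)(-0.10)] = 0.2500
  C_33 = (0.80)(0.95) − (-0.05)(-0.10) = 0.7550
det(I−A) = Σ_j (I−A)_1j·C_1j = (0.80)(0.5775) + (-0.05)(0.1200) + (-0.10)(0.1875) = 0.43725
adj(I−A) = Cᵀ =
  [ 0.5775   0.0825   0.1100]
  [ 0.1200   0.5850   0.2500]
  [ 0.1875   0.3675   0.7550]
(I − A)⁻¹ = adj(I−A) / det(I−A) ≈
  [   1.3208     0.1887     0.2516]
  [   0.2744     1.3379     0.5718]
  [   0.4288     0.8405     1.7267]
x = (I − A)⁻¹ d = adj(I−A)·d / det(I−A), with det(I−A) = 0.43725:
  x_1 = (0.5775·425 + 0.0825·75 + 0.1100·525) / 0.43725 = 309.375 / 0.43725 ≈ 707.547
  x_2 = (0.1200·425 + 0.5850·75 + 0.2500·525) / 0.43725 = 226.125 / 0.43725 ≈ 517.153
  x_3 = (0.1875·425 + 0.3675·75 + 0.7550·525) / 0.43725 = 503.625 / 0.43725 ≈ 1151.801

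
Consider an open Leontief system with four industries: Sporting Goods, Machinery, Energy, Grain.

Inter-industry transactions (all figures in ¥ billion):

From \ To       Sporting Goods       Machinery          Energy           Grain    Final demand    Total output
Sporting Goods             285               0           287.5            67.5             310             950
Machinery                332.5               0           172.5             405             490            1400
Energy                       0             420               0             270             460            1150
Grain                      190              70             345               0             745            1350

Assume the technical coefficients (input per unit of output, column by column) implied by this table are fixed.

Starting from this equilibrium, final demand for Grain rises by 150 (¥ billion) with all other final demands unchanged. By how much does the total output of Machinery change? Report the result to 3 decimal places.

Technical coefficients a_ij = z_ij / X_j:
  a_SS = 285/950 = 0.30, a_MS = 332.5/950 = 0.35, a_ES = 0/950 = 0.00, a_GS = 190/950 = 0.20
  a_SM = 0/1400 = 0.00, a_MM = 0/1400 = 0.00, a_EM = 420/1400 = 0.30, a_GM = 70/1400 = 0.05
  a_SE = 287.5/1150 = 0.25, a_ME = 172.5/1150 = 0.15, a_EE = 0/1150 = 0.00, a_GE = 345/1150 = 0.30
  a_SG = 67.5/1350 = 0.05, a_MG = 405/1350 = 0.30, a_EG = 270/1350 = 0.20, a_GG = 0/1350 = 0.00
I − A =
  [   0.70     0.00    -0.25    -0.05]
  [  -0.35     1.00    -0.15    -0.30]
  [   0.00    -0.30     1.00    -0.20]
  [  -0.20    -0.05    -0.30     1.00]
Compute the cofactors C_ij = (−1)^(i+j)·(3×3 minor ij) of I−A; the adjugate is their transpose:
adj(I−A) = Cᵀ =
  [ 0.851500   0.084500   0.261625   0.120250]
  [ 0.395000   0.638000   0.274250   0.266000]
  [ 0.166500   0.214000   0.678625   0.208250]
  [ 0.240000   0.113000   0.269625   0.642250]
det(I−A) = Σ_j (I−A)_1j·C_1j = (0.70)(0.851500) + (0.00)(0.395000) + (-0.25)(0.166500) + (-0.05)(0.240000) = 0.542425
(I − A)⁻¹ = adj(I−A) / det(I−A) ≈
  [   1.5698     0.1558     0.4823     0.2217]
  [   0.7282     1.1762     0.5056     0.4904]
  [   0.3070     0.3945     1.2511     0.3839]
  [   0.4425     0.2083     0.4971     1.1840]
Δx = (I − A)⁻¹ Δd with Δd having +150 in the Grain component and 0 elsewhere.
So Δx_M = L_MG · (+150), where L_MG = adj(I−A)_MG / det(I−A) = 0.266000 / 0.542425.
Δx_M = 0.266000 × (+150) / 0.542425 = 39.90 / 0.542425 ≈ 73.559.

Δx_M = 73.559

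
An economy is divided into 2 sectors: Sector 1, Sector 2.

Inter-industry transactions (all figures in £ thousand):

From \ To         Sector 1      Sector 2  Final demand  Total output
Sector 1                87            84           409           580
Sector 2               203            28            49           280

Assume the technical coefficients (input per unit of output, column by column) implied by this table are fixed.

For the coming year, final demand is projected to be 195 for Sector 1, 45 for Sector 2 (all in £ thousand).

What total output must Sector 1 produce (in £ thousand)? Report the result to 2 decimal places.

Technical coefficients a_ij = z_ij / X_j:
  a_11 = 87/580 = 0.15, a_21 = 203/580 = 0.35
  a_12 = 84/280 = 0.30, a_22 = 28/280 = 0.10
I − A =
  [   0.85    -0.30]
  [  -0.35     0.90]
det(I−A) = (0.85)(0.90) − (-0.30)(-0.35) = 0.6600
adj(I−A) = [[0.90, 0.30], [0.35, 0.85]]
(I − A)⁻¹ = adj(I−A) / det(I−A) ≈
  [   1.3636     0.4545]
  [   0.5303     1.2879]
x = (I − A)⁻¹ d = adj(I−A)·d / det(I−A), with det(I−A) = 0.6600:
  x_1 = (0.90·195 + 0.30·45) / 0.6600 = 189.00 / 0.6600 ≈ 286.36
  x_2 = (0.35·195 + 0.85·45) / 0.6600 = 106.50 / 0.6600 ≈ 161.36

x_1 = 286.36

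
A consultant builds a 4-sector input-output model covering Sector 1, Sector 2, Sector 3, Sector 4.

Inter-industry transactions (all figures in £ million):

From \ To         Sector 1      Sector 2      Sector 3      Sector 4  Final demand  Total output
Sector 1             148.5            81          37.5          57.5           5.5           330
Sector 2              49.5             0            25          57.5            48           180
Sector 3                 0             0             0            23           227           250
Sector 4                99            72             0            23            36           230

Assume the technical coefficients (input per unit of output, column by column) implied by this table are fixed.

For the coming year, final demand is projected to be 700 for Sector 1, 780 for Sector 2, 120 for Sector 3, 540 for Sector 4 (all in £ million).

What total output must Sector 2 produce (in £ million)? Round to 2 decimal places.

Technical coefficients a_ij = z_ij / X_j:
  a_11 = 148.5/330 = 0.45, a_21 = 49.5/330 = 0.15, a_31 = 0/330 = 0.00, a_41 = 99/330 = 0.30
  a_12 = 81/180 = 0.45, a_22 = 0/180 = 0.00, a_32 = 0/180 = 0.00, a_42 = 72/180 = 0.40
  a_13 = 37.5/250 = 0.15, a_23 = 25/250 = 0.10, a_33 = 0/250 = 0.00, a_43 = 0/250 = 0.00
  a_14 = 57.5/230 = 0.25, a_24 = 57.5/230 = 0.25, a_34 = 23/230 = 0.10, a_44 = 23/230 = 0.10
I − A =
  [   0.55    -0.45    -0.15    -0.25]
  [  -0.15     1.00    -0.10    -0.25]
  [   0.00     0.00     1.00    -0.10]
  [  -0.30    -0.40     0.00     0.90]
Compute the cofactors C_ij = (−1)^(i+j)·(3×3 minor ij) of I−A; the adjugate is their transpose:
adj(I−A) = Cᵀ =
  [ 0.79600   0.51100   0.17050   0.38200]
  [ 0.21300   0.41550   0.07350   0.18275]
  [ 0.03600   0.03550   0.25550   0.04825]
  [ 0.36000   0.35500   0.08950   0.48250]
det(I−A) = Σ_j (I−A)_1j·C_1j = (0.55)(0.79600) + (-0.45)(0.21300) + (-0.15)(0.03600) + (-0.25)(0.36000) = 0.24655
(I − A)⁻¹ = adj(I−A) / det(I−A) ≈
  [   3.2286     2.0726     0.6915     1.5494]
  [   0.8639     1.6853     0.2981     0.7412]
  [   0.1460     0.1440     1.0363     0.1957]
  [   1.4602     1.4399     0.3630     1.9570]
x = (I − A)⁻¹ d = adj(I−A)·d / det(I−A), with det(I−A) = 0.24655:
  x_1 = (0.79600·700 + 0.51100·780 + 0.17050·120 + 0.38200·540) / 0.24655 = 1182.52 / 0.24655 ≈ 4796.27
  x_2 = (0.21300·700 + 0.41550·780 + 0.07350·120 + 0.18275·540) / 0.24655 = 580.695 / 0.24655 ≈ 2355.28
  x_3 = (0.03600·700 + 0.03550·780 + 0.25550·120 + 0.04825·540) / 0.24655 = 109.605 / 0.24655 ≈ 444.55
  x_4 = (0.36000·700 + 0.35500·780 + 0.08950·120 + 0.48250·540) / 0.24655 = 800.19 / 0.24655 ≈ 3245.55

x_2 = 2355.28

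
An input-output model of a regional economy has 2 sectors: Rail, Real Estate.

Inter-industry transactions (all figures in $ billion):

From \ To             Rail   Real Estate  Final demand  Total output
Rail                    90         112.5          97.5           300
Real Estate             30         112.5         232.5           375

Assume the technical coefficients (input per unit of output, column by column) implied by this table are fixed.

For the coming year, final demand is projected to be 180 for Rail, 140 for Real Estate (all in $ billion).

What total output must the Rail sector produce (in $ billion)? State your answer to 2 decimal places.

Technical coefficients a_ij = z_ij / X_j:
  a_11 = 90/300 = 0.30, a_21 = 30/300 = 0.10
  a_12 = 112.5/375 = 0.30, a_22 = 112.5/375 = 0.30
I − A =
  [   0.70    -0.30]
  [  -0.10     0.70]
det(I−A) = (0.70)(0.70) − (-0.30)(-0.10) = 0.4600
adj(I−A) = [[0.70, 0.30], [0.10, 0.70]]
(I − A)⁻¹ = adj(I−A) / det(I−A) ≈
  [   1.5217     0.6522]
  [   0.2174     1.5217]
x = (I − A)⁻¹ d = adj(I−A)·d / det(I−A), with det(I−A) = 0.4600:
  x_1 = (0.70·180 + 0.30·140) / 0.4600 = 168.00 / 0.4600 ≈ 365.22
  x_2 = (0.10·180 + 0.70·140) / 0.4600 = 116.00 / 0.4600 ≈ 252.17

x_1 = 365.22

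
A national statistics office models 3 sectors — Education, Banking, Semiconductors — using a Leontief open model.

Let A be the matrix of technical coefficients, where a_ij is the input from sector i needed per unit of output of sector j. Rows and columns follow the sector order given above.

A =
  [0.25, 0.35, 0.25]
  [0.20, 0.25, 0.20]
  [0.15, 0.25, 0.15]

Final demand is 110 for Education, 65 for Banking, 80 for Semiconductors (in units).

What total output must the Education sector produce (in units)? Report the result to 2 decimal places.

x_E = 329.17

I − A =
  [   0.75    -0.35    -0.25]
  [  -0.20     0.75    -0.20]
  [  -0.15    -0.25     0.85]
Cofactors of I−A, C_ij = (−1)^(i+j)·(minor ij) (rows/columns in the sector order above):
  C_11 = (0.75)(0.85) − (-0.20)(-0.25) = 0.5875
  C_12 = −[(-0.20)(0.85) − (-0.20)(-0.15)] = 0.2000
  C_13 = (-0.20)(-0.25) − (0.75)(-0.15) = 0.1625
  C_21 = −[(-0.35)(0.85) − (-0.25)(-0.25)] = 0.3600
  C_22 = (0.75)(0.85) − (-0.25)(-0.15) = 0.6000
  C_23 = −[(0.75)(-0.25) − (-0.35)(-0.15)] = 0.2400
  C_31 = (-0.35)(-0.20) − (-0.25)(0.75) = 0.2575
  C_32 = −[(0.75)(-0.20) − (-0.25)(-0.20)] = 0.2000
  C_33 = (0.75)(0.75) − (-0.35)(-0.20) = 0.4925
det(I−A) = Σ_j (I−A)_1j·C_1j = (0.75)(0.5875) + (-0.35)(0.2000) + (-0.25)(0.1625) = 0.3300
adj(I−A) = Cᵀ =
  [ 0.5875   0.3600   0.2575]
  [ 0.2000   0.6000   0.2000]
  [ 0.1625   0.2400   0.4925]
(I − A)⁻¹ = adj(I−A) / det(I−A) ≈
  [   1.7803     1.0909     0.7803]
  [   0.6061     1.8182     0.6061]
  [   0.4924     0.7273     1.4924]
x = (I − A)⁻¹ d = adj(I−A)·d / det(I−A), with det(I−A) = 0.3300:
  x_E = (0.5875·110 + 0.3600·65 + 0.2575·80) / 0.3300 = 108.625 / 0.3300 ≈ 329.17
  x_B = (0.2000·110 + 0.6000·65 + 0.2000·80) / 0.3300 = 77.00 / 0.3300 ≈ 233.33
  x_S = (0.1625·110 + 0.2400·65 + 0.4925·80) / 0.3300 = 72.875 / 0.3300 ≈ 220.83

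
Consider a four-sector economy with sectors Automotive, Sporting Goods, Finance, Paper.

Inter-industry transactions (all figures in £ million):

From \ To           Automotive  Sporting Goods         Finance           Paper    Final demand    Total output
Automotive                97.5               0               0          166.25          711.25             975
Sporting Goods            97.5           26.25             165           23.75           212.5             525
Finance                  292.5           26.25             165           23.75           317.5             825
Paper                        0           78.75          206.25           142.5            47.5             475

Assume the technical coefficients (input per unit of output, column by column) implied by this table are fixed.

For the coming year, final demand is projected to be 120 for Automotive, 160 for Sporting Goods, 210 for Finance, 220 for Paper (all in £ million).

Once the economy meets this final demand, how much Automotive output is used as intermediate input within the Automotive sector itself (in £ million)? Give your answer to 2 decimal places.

Technical coefficients a_ij = z_ij / X_j:
  a_AA = 97.5/975 = 0.10, a_SA = 97.5/975 = 0.10, a_FA = 292.5/975 = 0.30, a_PA = 0/975 = 0.00
  a_AS = 0/525 = 0.00, a_SS = 26.25/525 = 0.05, a_FS = 26.25/525 = 0.05, a_PS = 78.75/525 = 0.15
  a_AF = 0/825 = 0.00, a_SF = 165/825 = 0.20, a_FF = 165/825 = 0.20, a_PF = 206.25/825 = 0.25
  a_AP = 166.25/475 = 0.35, a_SP = 23.75/475 = 0.05, a_FP = 23.75/475 = 0.05, a_PP = 142.5/475 = 0.30
I − A =
  [   0.90     0.00     0.00    -0.35]
  [  -0.10     0.95    -0.20    -0.05]
  [  -0.30    -0.05     0.80    -0.05]
  [   0.00    -0.15    -0.25     0.70]
Compute the cofactors C_ij = (−1)^(i+j)·(3×3 minor ij) of I−A; the adjugate is their transpose:
adj(I−A) = Cᵀ =
  [ 0.505000   0.046375   0.093625   0.262500]
  [ 0.100500   0.466500   0.146000   0.094000]
  [ 0.201500   0.054000   0.586500   0.146500]
  [ 0.093500   0.119250   0.240750   0.675000]
det(I−A) = Σ_j (I−A)_1j·C_1j = (0.90)(0.505000) + (0.00)(0.100500) + (0.00)(0.201500) + (-0.35)(0.093500) = 0.421775
(I − A)⁻¹ = adj(I−A) / det(I−A) ≈
  [   1.1973     0.1100     0.2220     0.6224]
  [   0.2383     1.1060     0.3462     0.2229]
  [   0.4777     0.1280     1.3906     0.3473]
  [   0.2217     0.2827     0.5708     1.6004]
First solve x = (I − A)⁻¹ d = adj(I−A)·d / det(I−A); in particular x_A = (0.505000·120 + 0.046375·160 + 0.093625·210 + 0.262500·220) / 0.421775 = 145.43125 / 0.421775 ≈ 344.8077.
Intermediate flow from A to A: z_AA = a_AA · x_A = 0.10 × 145.43125 / 0.421775 = 14.543125 / 0.421775 ≈ 34.48.

z_AA = 34.48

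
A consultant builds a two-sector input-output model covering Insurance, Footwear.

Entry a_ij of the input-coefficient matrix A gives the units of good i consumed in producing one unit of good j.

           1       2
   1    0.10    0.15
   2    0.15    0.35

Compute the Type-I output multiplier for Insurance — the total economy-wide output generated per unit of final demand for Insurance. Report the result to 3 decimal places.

I − A =
  [   0.90    -0.15]
  [  -0.15     0.65]
det(I−A) = (0.90)(0.65) − (-0.15)(-0.15) = 0.5625
adj(I−A) = [[0.65, 0.15], [0.15, 0.90]]
(I − A)⁻¹ = adj(I−A) / det(I−A) ≈
  [   1.1556     0.2667]
  [   0.2667     1.6000]
The output multiplier for sector j is the column-j sum of the Leontief inverse (I − A)⁻¹ = adj(I−A) / det(I−A).
Column 1 of adj(I−A): (0.65, 0.15); det(I−A) = 0.5625.
m_1 = (0.65 + 0.15) / 0.5625 = 0.80 / 0.5625 ≈ 1.422.

m_1 = 1.422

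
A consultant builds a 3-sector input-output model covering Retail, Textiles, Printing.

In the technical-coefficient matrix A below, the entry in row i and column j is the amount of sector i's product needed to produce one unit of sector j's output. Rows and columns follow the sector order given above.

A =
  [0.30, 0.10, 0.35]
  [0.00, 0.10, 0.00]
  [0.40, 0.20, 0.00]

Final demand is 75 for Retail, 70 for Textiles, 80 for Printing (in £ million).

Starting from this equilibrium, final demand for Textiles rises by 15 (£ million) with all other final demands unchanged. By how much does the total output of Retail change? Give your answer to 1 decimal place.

Δx_R = 5.1

I − A =
  [   0.70    -0.10    -0.35]
  [   0.00     0.90     0.00]
  [  -0.40    -0.20     1.00]
Cofactors of I−A, C_ij = (−1)^(i+j)·(minor ij) (rows/columns in the sector order above):
  C_11 = (0.90)(1.00) − (0.00)(-0.20) = 0.9000
  C_12 = −[(0.00)(1.00) − (0.00)(-0.40)] = 0.0000
  C_13 = (0.00)(-0.20) − (0.90)(-0.40) = 0.3600
  C_21 = −[(-0.10)(1.00) − (-0.35)(-0.20)] = 0.1700
  C_22 = (0.70)(1.00) − (-0.35)(-0.40) = 0.5600
  C_23 = −[(0.70)(-0.20) − (-0.10)(-0.40)] = 0.1800
  C_31 = (-0.10)(0.00) − (-0.35)(0.90) = 0.3150
  C_32 = −[(0.70)(0.00) − (-0.35)(0.00)] = 0.0000
  C_33 = (0.70)(0.90) − (-0.10)(0.00) = 0.6300
det(I−A) = Σ_j (I−A)_1j·C_1j = (0.70)(0.9000) + (-0.10)(0.0000) + (-0.35)(0.3600) = 0.5040
adj(I−A) = Cᵀ =
  [ 0.9000   0.1700   0.3150]
  [ 0.0000   0.5600   0.0000]
  [ 0.3600   0.1800   0.6300]
(I − A)⁻¹ = adj(I−A) / det(I−A) ≈
  [   1.7857     0.3373     0.6250]
  [   0.0000     1.1111     0.0000]
  [   0.7143     0.3571     1.2500]
Δx = (I − A)⁻¹ Δd with Δd having +15 in the Textiles component and 0 elsewhere.
So Δx_R = L_RT · (+15), where L_RT = adj(I−A)_RT / det(I−A) = 0.1700 / 0.5040.
Δx_R = 0.1700 × (+15) / 0.5040 = 2.55 / 0.5040 ≈ 5.1.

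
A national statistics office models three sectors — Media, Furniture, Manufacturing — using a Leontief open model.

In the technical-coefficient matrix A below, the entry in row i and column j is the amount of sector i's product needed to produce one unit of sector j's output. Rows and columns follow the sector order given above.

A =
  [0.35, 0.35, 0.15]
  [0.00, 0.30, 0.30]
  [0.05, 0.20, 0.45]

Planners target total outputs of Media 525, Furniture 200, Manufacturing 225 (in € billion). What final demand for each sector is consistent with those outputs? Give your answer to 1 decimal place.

d_1 = 237.5, d_2 = 72.5, d_3 = 57.5

I − A =
  [   0.65    -0.35    -0.15]
  [   0.00     0.70    -0.30]
  [  -0.05    -0.20     0.55]
d = (I − A) x:
  d_1 = (+0.65)·525 + (-0.35)·200 + (-0.15)·225 = 237.5
  d_2 = (+0.00)·525 + (+0.70)·200 + (-0.30)·225 = 72.5
  d_3 = (-0.05)·525 + (-0.20)·200 + (+0.55)·225 = 57.5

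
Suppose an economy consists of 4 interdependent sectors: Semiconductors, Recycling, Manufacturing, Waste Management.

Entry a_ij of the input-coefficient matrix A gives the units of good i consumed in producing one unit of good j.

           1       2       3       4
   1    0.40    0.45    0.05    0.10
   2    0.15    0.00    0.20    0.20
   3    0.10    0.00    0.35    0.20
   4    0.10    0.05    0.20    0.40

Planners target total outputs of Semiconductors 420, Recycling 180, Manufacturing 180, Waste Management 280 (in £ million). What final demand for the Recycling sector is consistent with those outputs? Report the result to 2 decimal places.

d_2 = 25.00

I − A =
  [   0.60    -0.45    -0.05    -0.10]
  [  -0.15     1.00    -0.20    -0.20]
  [  -0.10     0.00     0.65    -0.20]
  [  -0.10    -0.05    -0.20     0.60]
d = (I − A) x:
  d_1 = (+0.60)·420 + (-0.45)·180 + (-0.05)·180 + (-0.10)·280 = 134.00
  d_2 = (-0.15)·420 + (+1.00)·180 + (-0.20)·180 + (-0.20)·280 = 25.00
  d_3 = (-0.10)·420 + (+0.00)·180 + (+0.65)·180 + (-0.20)·280 = 19.00
  d_4 = (-0.10)·420 + (-0.05)·180 + (-0.20)·180 + (+0.60)·280 = 81.00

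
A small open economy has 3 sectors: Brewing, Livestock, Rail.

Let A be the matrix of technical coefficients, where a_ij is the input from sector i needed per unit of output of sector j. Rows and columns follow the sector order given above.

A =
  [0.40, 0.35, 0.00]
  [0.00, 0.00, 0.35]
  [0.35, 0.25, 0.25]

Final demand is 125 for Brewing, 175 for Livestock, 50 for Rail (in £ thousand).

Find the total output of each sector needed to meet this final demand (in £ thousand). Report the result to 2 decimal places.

I − A =
  [   0.60    -0.35     0.00]
  [   0.00     1.00    -0.35]
  [  -0.35    -0.25     0.75]
Cofactors of I−A, C_ij = (−1)^(i+j)·(minor ij) (rows/columns in the sector order above):
  C_11 = (1.00)(0.75) − (-0.35)(-0.25) = 0.6625
  C_12 = −[(0.00)(0.75) − (-0.35)(-0.35)] = 0.1225
  C_13 = (0.00)(-0.25) − (1.00)(-0.35) = 0.3500
  C_21 = −[(-0.35)(0.75) − (0.00)(-0.25)] = 0.2625
  C_22 = (0.60)(0.75) − (0.00)(-0.35) = 0.4500
  C_23 = −[(0.60)(-0.25) − (-0.35)(-0.35)] = 0.2725
  C_31 = (-0.35)(-0.35) − (0.00)(1.00) = 0.1225
  C_32 = −[(0.60)(-0.35) − (0.00)(0.00)] = 0.2100
  C_33 = (0.60)(1.00) − (-0.35)(0.00) = 0.6000
det(I−A) = Σ_j (I−A)_1j·C_1j = (0.60)(0.6625) + (-0.35)(0.1225) + (0.00)(0.3500) = 0.354625
adj(I−A) = Cᵀ =
  [ 0.6625   0.2625   0.1225]
  [ 0.1225   0.4500   0.2100]
  [ 0.3500   0.2725   0.6000]
(I − A)⁻¹ = adj(I−A) / det(I−A) ≈
  [   1.8682     0.7402     0.3454]
  [   0.3454     1.2689     0.5922]
  [   0.9870     0.7684     1.6919]
x = (I − A)⁻¹ d = adj(I−A)·d / det(I−A), with det(I−A) = 0.354625:
  x_B = (0.6625·125 + 0.2625·175 + 0.1225·50) / 0.354625 = 134.875 / 0.354625 ≈ 380.33
  x_L = (0.1225·125 + 0.4500·175 + 0.2100·50) / 0.354625 = 104.5625 / 0.354625 ≈ 294.85
  x_R = (0.3500·125 + 0.2725·175 + 0.6000·50) / 0.354625 = 121.4375 / 0.354625 ≈ 342.44

x_B = 380.33, x_L = 294.85, x_R = 342.44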